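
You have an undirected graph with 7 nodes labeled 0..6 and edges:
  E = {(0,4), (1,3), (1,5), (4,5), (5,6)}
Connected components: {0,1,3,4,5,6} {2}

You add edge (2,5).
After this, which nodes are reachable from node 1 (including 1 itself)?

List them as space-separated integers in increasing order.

Before: nodes reachable from 1: {0,1,3,4,5,6}
Adding (2,5): merges 1's component with another. Reachability grows.
After: nodes reachable from 1: {0,1,2,3,4,5,6}

Answer: 0 1 2 3 4 5 6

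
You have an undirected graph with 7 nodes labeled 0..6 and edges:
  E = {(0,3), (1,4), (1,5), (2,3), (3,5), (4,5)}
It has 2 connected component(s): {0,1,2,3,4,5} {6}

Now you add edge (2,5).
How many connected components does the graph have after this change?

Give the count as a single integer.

Initial component count: 2
Add (2,5): endpoints already in same component. Count unchanged: 2.
New component count: 2

Answer: 2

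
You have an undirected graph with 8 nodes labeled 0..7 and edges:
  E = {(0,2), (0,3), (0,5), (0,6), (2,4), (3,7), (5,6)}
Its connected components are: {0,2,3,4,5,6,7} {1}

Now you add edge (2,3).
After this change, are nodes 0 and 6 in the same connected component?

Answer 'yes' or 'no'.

Initial components: {0,2,3,4,5,6,7} {1}
Adding edge (2,3): both already in same component {0,2,3,4,5,6,7}. No change.
New components: {0,2,3,4,5,6,7} {1}
Are 0 and 6 in the same component? yes

Answer: yes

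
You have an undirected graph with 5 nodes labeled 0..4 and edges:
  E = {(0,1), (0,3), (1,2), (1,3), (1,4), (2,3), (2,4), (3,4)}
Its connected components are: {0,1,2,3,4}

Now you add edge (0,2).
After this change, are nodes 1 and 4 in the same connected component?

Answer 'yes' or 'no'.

Initial components: {0,1,2,3,4}
Adding edge (0,2): both already in same component {0,1,2,3,4}. No change.
New components: {0,1,2,3,4}
Are 1 and 4 in the same component? yes

Answer: yes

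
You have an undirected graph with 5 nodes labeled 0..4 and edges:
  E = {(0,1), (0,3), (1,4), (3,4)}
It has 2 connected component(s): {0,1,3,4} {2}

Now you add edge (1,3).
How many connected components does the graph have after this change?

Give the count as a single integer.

Answer: 2

Derivation:
Initial component count: 2
Add (1,3): endpoints already in same component. Count unchanged: 2.
New component count: 2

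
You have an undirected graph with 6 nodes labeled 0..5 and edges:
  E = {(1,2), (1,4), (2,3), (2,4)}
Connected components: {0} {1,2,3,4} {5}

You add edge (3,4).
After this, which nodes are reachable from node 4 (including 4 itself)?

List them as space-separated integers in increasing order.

Answer: 1 2 3 4

Derivation:
Before: nodes reachable from 4: {1,2,3,4}
Adding (3,4): both endpoints already in same component. Reachability from 4 unchanged.
After: nodes reachable from 4: {1,2,3,4}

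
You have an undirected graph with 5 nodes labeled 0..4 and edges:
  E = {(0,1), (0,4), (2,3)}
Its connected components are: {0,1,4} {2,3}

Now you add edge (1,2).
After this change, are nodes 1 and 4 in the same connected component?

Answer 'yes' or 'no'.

Answer: yes

Derivation:
Initial components: {0,1,4} {2,3}
Adding edge (1,2): merges {0,1,4} and {2,3}.
New components: {0,1,2,3,4}
Are 1 and 4 in the same component? yes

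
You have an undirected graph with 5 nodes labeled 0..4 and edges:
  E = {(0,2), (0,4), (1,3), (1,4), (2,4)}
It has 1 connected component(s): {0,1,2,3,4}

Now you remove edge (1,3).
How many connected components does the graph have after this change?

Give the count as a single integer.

Initial component count: 1
Remove (1,3): it was a bridge. Count increases: 1 -> 2.
  After removal, components: {0,1,2,4} {3}
New component count: 2

Answer: 2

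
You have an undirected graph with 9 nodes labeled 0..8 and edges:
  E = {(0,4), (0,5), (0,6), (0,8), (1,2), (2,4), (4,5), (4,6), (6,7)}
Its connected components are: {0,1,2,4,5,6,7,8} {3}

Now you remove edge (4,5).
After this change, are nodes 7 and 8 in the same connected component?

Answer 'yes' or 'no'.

Initial components: {0,1,2,4,5,6,7,8} {3}
Removing edge (4,5): not a bridge — component count unchanged at 2.
New components: {0,1,2,4,5,6,7,8} {3}
Are 7 and 8 in the same component? yes

Answer: yes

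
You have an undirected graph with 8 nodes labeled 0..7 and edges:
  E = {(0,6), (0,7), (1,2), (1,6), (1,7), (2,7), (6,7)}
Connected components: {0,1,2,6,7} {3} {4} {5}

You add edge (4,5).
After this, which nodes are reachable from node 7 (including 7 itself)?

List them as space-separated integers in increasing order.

Before: nodes reachable from 7: {0,1,2,6,7}
Adding (4,5): merges two components, but neither contains 7. Reachability from 7 unchanged.
After: nodes reachable from 7: {0,1,2,6,7}

Answer: 0 1 2 6 7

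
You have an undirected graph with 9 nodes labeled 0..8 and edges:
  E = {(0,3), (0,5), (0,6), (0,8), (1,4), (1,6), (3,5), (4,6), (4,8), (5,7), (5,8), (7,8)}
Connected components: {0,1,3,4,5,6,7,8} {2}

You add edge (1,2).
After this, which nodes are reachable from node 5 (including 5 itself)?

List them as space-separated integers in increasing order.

Answer: 0 1 2 3 4 5 6 7 8

Derivation:
Before: nodes reachable from 5: {0,1,3,4,5,6,7,8}
Adding (1,2): merges 5's component with another. Reachability grows.
After: nodes reachable from 5: {0,1,2,3,4,5,6,7,8}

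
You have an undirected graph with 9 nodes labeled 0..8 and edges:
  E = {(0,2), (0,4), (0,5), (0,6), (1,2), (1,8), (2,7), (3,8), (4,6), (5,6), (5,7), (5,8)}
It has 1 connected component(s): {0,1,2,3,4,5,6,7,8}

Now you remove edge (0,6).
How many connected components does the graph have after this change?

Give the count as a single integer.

Initial component count: 1
Remove (0,6): not a bridge. Count unchanged: 1.
  After removal, components: {0,1,2,3,4,5,6,7,8}
New component count: 1

Answer: 1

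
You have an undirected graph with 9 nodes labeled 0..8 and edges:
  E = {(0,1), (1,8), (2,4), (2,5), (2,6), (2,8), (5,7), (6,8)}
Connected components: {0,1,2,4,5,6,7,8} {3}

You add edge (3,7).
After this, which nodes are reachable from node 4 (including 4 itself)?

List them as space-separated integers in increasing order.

Before: nodes reachable from 4: {0,1,2,4,5,6,7,8}
Adding (3,7): merges 4's component with another. Reachability grows.
After: nodes reachable from 4: {0,1,2,3,4,5,6,7,8}

Answer: 0 1 2 3 4 5 6 7 8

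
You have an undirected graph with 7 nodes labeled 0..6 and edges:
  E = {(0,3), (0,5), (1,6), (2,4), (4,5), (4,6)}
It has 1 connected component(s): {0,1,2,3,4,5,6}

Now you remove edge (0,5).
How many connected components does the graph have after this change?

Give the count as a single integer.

Answer: 2

Derivation:
Initial component count: 1
Remove (0,5): it was a bridge. Count increases: 1 -> 2.
  After removal, components: {0,3} {1,2,4,5,6}
New component count: 2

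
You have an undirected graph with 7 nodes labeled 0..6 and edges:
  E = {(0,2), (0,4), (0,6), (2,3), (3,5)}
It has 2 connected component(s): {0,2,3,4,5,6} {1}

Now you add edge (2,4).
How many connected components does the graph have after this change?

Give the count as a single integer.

Answer: 2

Derivation:
Initial component count: 2
Add (2,4): endpoints already in same component. Count unchanged: 2.
New component count: 2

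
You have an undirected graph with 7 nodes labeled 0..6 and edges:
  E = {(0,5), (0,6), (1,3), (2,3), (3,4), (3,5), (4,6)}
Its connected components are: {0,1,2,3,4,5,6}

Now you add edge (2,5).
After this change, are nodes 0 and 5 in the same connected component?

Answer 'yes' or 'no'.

Answer: yes

Derivation:
Initial components: {0,1,2,3,4,5,6}
Adding edge (2,5): both already in same component {0,1,2,3,4,5,6}. No change.
New components: {0,1,2,3,4,5,6}
Are 0 and 5 in the same component? yes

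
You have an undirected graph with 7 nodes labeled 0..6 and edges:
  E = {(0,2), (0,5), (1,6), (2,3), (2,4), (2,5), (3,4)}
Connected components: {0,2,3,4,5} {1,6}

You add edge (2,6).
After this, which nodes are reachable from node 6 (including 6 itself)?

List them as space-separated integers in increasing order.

Answer: 0 1 2 3 4 5 6

Derivation:
Before: nodes reachable from 6: {1,6}
Adding (2,6): merges 6's component with another. Reachability grows.
After: nodes reachable from 6: {0,1,2,3,4,5,6}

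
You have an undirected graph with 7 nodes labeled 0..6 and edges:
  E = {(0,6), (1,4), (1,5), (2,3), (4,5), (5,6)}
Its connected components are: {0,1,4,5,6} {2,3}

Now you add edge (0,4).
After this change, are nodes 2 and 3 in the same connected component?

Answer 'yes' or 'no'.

Initial components: {0,1,4,5,6} {2,3}
Adding edge (0,4): both already in same component {0,1,4,5,6}. No change.
New components: {0,1,4,5,6} {2,3}
Are 2 and 3 in the same component? yes

Answer: yes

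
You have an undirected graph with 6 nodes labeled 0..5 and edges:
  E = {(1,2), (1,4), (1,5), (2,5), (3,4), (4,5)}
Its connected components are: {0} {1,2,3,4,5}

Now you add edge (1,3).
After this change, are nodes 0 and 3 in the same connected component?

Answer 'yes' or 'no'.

Initial components: {0} {1,2,3,4,5}
Adding edge (1,3): both already in same component {1,2,3,4,5}. No change.
New components: {0} {1,2,3,4,5}
Are 0 and 3 in the same component? no

Answer: no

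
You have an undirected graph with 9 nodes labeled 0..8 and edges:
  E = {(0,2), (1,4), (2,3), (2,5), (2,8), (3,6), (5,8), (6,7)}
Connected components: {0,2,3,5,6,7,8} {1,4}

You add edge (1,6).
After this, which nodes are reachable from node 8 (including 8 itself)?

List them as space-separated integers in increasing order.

Before: nodes reachable from 8: {0,2,3,5,6,7,8}
Adding (1,6): merges 8's component with another. Reachability grows.
After: nodes reachable from 8: {0,1,2,3,4,5,6,7,8}

Answer: 0 1 2 3 4 5 6 7 8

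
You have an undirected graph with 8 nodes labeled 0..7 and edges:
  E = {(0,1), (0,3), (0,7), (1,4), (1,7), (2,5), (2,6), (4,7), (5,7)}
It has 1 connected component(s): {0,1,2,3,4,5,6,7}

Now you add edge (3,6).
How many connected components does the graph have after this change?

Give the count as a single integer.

Initial component count: 1
Add (3,6): endpoints already in same component. Count unchanged: 1.
New component count: 1

Answer: 1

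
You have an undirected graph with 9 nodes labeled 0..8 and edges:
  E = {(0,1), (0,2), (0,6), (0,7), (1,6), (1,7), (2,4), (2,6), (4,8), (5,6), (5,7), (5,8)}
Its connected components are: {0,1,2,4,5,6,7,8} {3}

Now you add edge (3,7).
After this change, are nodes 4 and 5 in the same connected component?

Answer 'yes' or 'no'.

Answer: yes

Derivation:
Initial components: {0,1,2,4,5,6,7,8} {3}
Adding edge (3,7): merges {3} and {0,1,2,4,5,6,7,8}.
New components: {0,1,2,3,4,5,6,7,8}
Are 4 and 5 in the same component? yes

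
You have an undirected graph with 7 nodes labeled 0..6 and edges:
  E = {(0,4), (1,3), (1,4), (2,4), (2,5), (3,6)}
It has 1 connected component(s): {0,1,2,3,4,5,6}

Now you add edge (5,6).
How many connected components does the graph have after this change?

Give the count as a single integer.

Initial component count: 1
Add (5,6): endpoints already in same component. Count unchanged: 1.
New component count: 1

Answer: 1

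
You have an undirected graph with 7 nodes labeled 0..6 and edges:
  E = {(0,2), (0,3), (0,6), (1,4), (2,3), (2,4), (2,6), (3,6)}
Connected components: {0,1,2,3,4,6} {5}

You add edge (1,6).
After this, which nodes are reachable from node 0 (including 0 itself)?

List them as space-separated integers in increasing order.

Before: nodes reachable from 0: {0,1,2,3,4,6}
Adding (1,6): both endpoints already in same component. Reachability from 0 unchanged.
After: nodes reachable from 0: {0,1,2,3,4,6}

Answer: 0 1 2 3 4 6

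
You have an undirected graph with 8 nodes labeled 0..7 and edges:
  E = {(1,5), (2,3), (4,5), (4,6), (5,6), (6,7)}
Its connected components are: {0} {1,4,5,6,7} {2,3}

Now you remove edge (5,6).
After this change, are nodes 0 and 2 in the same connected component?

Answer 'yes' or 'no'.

Initial components: {0} {1,4,5,6,7} {2,3}
Removing edge (5,6): not a bridge — component count unchanged at 3.
New components: {0} {1,4,5,6,7} {2,3}
Are 0 and 2 in the same component? no

Answer: no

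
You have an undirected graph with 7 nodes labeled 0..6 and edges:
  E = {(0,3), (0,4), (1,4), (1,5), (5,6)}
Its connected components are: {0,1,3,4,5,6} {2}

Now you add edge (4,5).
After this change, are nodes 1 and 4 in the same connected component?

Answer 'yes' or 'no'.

Answer: yes

Derivation:
Initial components: {0,1,3,4,5,6} {2}
Adding edge (4,5): both already in same component {0,1,3,4,5,6}. No change.
New components: {0,1,3,4,5,6} {2}
Are 1 and 4 in the same component? yes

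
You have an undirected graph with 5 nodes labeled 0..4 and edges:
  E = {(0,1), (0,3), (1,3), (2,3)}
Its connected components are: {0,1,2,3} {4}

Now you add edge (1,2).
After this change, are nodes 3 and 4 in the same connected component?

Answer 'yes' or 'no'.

Answer: no

Derivation:
Initial components: {0,1,2,3} {4}
Adding edge (1,2): both already in same component {0,1,2,3}. No change.
New components: {0,1,2,3} {4}
Are 3 and 4 in the same component? no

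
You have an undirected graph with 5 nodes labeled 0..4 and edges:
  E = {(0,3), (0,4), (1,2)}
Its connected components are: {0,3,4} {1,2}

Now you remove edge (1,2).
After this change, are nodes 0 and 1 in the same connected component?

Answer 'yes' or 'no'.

Initial components: {0,3,4} {1,2}
Removing edge (1,2): it was a bridge — component count 2 -> 3.
New components: {0,3,4} {1} {2}
Are 0 and 1 in the same component? no

Answer: no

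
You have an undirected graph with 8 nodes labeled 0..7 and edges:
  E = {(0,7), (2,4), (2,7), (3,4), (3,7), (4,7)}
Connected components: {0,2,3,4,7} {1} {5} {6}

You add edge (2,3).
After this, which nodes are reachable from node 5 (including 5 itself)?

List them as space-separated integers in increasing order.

Before: nodes reachable from 5: {5}
Adding (2,3): both endpoints already in same component. Reachability from 5 unchanged.
After: nodes reachable from 5: {5}

Answer: 5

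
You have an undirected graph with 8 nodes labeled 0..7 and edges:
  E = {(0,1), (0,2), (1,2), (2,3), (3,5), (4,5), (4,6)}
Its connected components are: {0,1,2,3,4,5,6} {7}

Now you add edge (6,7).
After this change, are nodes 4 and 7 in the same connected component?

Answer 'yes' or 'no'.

Initial components: {0,1,2,3,4,5,6} {7}
Adding edge (6,7): merges {0,1,2,3,4,5,6} and {7}.
New components: {0,1,2,3,4,5,6,7}
Are 4 and 7 in the same component? yes

Answer: yes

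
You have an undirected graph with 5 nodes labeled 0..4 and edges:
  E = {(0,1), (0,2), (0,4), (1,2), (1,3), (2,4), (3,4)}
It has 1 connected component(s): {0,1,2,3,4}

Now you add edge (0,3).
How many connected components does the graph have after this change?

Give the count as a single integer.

Initial component count: 1
Add (0,3): endpoints already in same component. Count unchanged: 1.
New component count: 1

Answer: 1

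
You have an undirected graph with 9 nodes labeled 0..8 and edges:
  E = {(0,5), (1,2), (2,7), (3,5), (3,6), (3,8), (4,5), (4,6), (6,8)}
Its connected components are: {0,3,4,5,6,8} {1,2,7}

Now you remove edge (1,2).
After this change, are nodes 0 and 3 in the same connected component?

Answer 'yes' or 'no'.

Answer: yes

Derivation:
Initial components: {0,3,4,5,6,8} {1,2,7}
Removing edge (1,2): it was a bridge — component count 2 -> 3.
New components: {0,3,4,5,6,8} {1} {2,7}
Are 0 and 3 in the same component? yes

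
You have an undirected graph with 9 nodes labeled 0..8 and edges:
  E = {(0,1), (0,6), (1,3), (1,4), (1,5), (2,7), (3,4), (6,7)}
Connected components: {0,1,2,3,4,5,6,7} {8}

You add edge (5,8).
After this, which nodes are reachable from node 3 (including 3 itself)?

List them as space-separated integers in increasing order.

Answer: 0 1 2 3 4 5 6 7 8

Derivation:
Before: nodes reachable from 3: {0,1,2,3,4,5,6,7}
Adding (5,8): merges 3's component with another. Reachability grows.
After: nodes reachable from 3: {0,1,2,3,4,5,6,7,8}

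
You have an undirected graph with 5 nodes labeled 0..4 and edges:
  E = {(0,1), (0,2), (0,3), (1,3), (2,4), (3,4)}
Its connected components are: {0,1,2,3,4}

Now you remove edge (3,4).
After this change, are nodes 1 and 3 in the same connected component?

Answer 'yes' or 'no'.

Answer: yes

Derivation:
Initial components: {0,1,2,3,4}
Removing edge (3,4): not a bridge — component count unchanged at 1.
New components: {0,1,2,3,4}
Are 1 and 3 in the same component? yes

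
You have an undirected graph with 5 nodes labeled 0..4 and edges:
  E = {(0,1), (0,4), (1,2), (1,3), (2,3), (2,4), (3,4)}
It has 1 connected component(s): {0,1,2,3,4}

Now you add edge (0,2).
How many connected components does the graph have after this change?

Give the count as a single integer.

Initial component count: 1
Add (0,2): endpoints already in same component. Count unchanged: 1.
New component count: 1

Answer: 1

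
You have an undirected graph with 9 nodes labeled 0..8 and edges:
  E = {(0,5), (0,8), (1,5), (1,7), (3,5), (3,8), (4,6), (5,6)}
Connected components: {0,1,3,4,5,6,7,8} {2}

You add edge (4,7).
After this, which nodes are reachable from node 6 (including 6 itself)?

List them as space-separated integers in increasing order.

Answer: 0 1 3 4 5 6 7 8

Derivation:
Before: nodes reachable from 6: {0,1,3,4,5,6,7,8}
Adding (4,7): both endpoints already in same component. Reachability from 6 unchanged.
After: nodes reachable from 6: {0,1,3,4,5,6,7,8}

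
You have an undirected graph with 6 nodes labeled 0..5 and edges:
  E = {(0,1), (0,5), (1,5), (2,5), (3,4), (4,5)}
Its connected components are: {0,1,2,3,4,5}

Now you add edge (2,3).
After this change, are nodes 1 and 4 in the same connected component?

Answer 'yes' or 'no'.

Answer: yes

Derivation:
Initial components: {0,1,2,3,4,5}
Adding edge (2,3): both already in same component {0,1,2,3,4,5}. No change.
New components: {0,1,2,3,4,5}
Are 1 and 4 in the same component? yes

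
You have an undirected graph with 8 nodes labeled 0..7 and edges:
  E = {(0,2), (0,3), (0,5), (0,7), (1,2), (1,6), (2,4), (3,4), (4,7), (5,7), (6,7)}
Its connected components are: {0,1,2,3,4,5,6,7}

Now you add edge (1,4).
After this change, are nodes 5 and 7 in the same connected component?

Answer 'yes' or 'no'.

Answer: yes

Derivation:
Initial components: {0,1,2,3,4,5,6,7}
Adding edge (1,4): both already in same component {0,1,2,3,4,5,6,7}. No change.
New components: {0,1,2,3,4,5,6,7}
Are 5 and 7 in the same component? yes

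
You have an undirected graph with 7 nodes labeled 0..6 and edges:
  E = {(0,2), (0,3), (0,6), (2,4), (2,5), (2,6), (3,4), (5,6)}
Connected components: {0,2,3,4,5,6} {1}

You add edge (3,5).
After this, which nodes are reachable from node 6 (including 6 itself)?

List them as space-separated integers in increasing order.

Answer: 0 2 3 4 5 6

Derivation:
Before: nodes reachable from 6: {0,2,3,4,5,6}
Adding (3,5): both endpoints already in same component. Reachability from 6 unchanged.
After: nodes reachable from 6: {0,2,3,4,5,6}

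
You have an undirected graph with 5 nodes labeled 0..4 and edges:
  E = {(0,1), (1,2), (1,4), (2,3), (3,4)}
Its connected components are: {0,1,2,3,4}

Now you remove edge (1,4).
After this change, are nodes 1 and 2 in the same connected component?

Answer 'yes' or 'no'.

Answer: yes

Derivation:
Initial components: {0,1,2,3,4}
Removing edge (1,4): not a bridge — component count unchanged at 1.
New components: {0,1,2,3,4}
Are 1 and 2 in the same component? yes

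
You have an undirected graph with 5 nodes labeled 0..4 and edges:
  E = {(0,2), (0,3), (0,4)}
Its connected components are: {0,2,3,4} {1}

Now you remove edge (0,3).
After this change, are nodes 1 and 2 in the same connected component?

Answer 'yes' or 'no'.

Answer: no

Derivation:
Initial components: {0,2,3,4} {1}
Removing edge (0,3): it was a bridge — component count 2 -> 3.
New components: {0,2,4} {1} {3}
Are 1 and 2 in the same component? no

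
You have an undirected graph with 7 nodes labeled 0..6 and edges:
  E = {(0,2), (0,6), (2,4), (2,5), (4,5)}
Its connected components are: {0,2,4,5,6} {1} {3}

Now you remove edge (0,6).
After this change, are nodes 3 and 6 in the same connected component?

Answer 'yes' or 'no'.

Initial components: {0,2,4,5,6} {1} {3}
Removing edge (0,6): it was a bridge — component count 3 -> 4.
New components: {0,2,4,5} {1} {3} {6}
Are 3 and 6 in the same component? no

Answer: no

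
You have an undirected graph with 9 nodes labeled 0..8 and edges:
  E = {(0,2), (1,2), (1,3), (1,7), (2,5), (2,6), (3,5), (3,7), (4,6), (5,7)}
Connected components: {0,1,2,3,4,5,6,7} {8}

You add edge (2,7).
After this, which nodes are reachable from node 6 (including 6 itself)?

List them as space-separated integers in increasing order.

Before: nodes reachable from 6: {0,1,2,3,4,5,6,7}
Adding (2,7): both endpoints already in same component. Reachability from 6 unchanged.
After: nodes reachable from 6: {0,1,2,3,4,5,6,7}

Answer: 0 1 2 3 4 5 6 7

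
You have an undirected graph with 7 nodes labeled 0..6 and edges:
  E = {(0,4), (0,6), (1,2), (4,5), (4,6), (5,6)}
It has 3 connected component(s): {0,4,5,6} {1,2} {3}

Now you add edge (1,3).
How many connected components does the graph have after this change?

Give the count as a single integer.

Answer: 2

Derivation:
Initial component count: 3
Add (1,3): merges two components. Count decreases: 3 -> 2.
New component count: 2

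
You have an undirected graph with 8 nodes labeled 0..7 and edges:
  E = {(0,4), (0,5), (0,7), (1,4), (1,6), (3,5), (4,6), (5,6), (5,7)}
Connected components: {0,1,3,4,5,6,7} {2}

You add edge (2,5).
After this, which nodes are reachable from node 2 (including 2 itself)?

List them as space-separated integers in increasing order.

Before: nodes reachable from 2: {2}
Adding (2,5): merges 2's component with another. Reachability grows.
After: nodes reachable from 2: {0,1,2,3,4,5,6,7}

Answer: 0 1 2 3 4 5 6 7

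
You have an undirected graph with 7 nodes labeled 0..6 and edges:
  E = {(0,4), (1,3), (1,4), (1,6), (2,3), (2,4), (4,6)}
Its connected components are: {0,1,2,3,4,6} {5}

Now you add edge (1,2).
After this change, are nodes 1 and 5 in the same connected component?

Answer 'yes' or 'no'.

Answer: no

Derivation:
Initial components: {0,1,2,3,4,6} {5}
Adding edge (1,2): both already in same component {0,1,2,3,4,6}. No change.
New components: {0,1,2,3,4,6} {5}
Are 1 and 5 in the same component? no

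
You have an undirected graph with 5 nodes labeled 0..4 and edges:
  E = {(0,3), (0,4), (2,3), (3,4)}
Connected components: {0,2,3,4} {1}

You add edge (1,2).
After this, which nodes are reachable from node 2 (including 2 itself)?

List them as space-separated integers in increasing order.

Answer: 0 1 2 3 4

Derivation:
Before: nodes reachable from 2: {0,2,3,4}
Adding (1,2): merges 2's component with another. Reachability grows.
After: nodes reachable from 2: {0,1,2,3,4}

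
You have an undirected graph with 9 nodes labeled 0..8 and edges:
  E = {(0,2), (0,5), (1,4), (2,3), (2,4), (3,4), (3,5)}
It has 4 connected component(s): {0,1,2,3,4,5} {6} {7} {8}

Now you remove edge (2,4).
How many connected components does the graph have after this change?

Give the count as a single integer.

Initial component count: 4
Remove (2,4): not a bridge. Count unchanged: 4.
  After removal, components: {0,1,2,3,4,5} {6} {7} {8}
New component count: 4

Answer: 4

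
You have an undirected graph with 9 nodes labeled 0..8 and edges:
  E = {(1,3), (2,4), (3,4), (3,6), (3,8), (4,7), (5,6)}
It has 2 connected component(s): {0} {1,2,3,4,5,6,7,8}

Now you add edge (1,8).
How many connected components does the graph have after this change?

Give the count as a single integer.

Answer: 2

Derivation:
Initial component count: 2
Add (1,8): endpoints already in same component. Count unchanged: 2.
New component count: 2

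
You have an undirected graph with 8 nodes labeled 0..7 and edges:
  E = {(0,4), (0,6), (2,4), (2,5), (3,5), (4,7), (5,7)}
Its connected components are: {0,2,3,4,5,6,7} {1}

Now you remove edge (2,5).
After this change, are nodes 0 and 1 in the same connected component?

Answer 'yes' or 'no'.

Initial components: {0,2,3,4,5,6,7} {1}
Removing edge (2,5): not a bridge — component count unchanged at 2.
New components: {0,2,3,4,5,6,7} {1}
Are 0 and 1 in the same component? no

Answer: no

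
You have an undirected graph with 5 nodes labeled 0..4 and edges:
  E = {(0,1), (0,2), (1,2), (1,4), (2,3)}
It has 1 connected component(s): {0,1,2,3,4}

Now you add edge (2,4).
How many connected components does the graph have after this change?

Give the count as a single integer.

Initial component count: 1
Add (2,4): endpoints already in same component. Count unchanged: 1.
New component count: 1

Answer: 1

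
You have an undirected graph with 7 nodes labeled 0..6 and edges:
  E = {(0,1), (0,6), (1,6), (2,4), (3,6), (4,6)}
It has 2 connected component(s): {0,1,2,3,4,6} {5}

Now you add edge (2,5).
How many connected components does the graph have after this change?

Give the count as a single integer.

Answer: 1

Derivation:
Initial component count: 2
Add (2,5): merges two components. Count decreases: 2 -> 1.
New component count: 1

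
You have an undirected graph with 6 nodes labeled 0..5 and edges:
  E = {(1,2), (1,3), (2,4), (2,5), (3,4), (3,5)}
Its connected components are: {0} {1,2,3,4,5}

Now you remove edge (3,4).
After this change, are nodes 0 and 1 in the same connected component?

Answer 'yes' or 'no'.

Answer: no

Derivation:
Initial components: {0} {1,2,3,4,5}
Removing edge (3,4): not a bridge — component count unchanged at 2.
New components: {0} {1,2,3,4,5}
Are 0 and 1 in the same component? no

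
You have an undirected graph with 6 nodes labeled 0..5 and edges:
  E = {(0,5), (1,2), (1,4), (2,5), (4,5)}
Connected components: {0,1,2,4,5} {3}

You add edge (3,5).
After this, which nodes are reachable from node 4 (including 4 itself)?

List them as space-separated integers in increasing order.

Answer: 0 1 2 3 4 5

Derivation:
Before: nodes reachable from 4: {0,1,2,4,5}
Adding (3,5): merges 4's component with another. Reachability grows.
After: nodes reachable from 4: {0,1,2,3,4,5}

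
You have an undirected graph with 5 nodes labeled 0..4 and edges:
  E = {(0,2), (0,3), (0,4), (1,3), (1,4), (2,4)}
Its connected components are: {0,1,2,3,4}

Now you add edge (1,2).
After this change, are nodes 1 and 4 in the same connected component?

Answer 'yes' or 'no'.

Initial components: {0,1,2,3,4}
Adding edge (1,2): both already in same component {0,1,2,3,4}. No change.
New components: {0,1,2,3,4}
Are 1 and 4 in the same component? yes

Answer: yes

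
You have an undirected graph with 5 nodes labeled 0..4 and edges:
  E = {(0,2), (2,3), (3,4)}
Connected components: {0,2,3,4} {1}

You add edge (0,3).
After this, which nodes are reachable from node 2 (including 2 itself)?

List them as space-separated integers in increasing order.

Before: nodes reachable from 2: {0,2,3,4}
Adding (0,3): both endpoints already in same component. Reachability from 2 unchanged.
After: nodes reachable from 2: {0,2,3,4}

Answer: 0 2 3 4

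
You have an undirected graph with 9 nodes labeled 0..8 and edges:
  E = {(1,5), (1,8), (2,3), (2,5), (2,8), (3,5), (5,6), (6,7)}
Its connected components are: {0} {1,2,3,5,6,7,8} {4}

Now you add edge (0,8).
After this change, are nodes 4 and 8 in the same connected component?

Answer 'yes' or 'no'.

Answer: no

Derivation:
Initial components: {0} {1,2,3,5,6,7,8} {4}
Adding edge (0,8): merges {0} and {1,2,3,5,6,7,8}.
New components: {0,1,2,3,5,6,7,8} {4}
Are 4 and 8 in the same component? no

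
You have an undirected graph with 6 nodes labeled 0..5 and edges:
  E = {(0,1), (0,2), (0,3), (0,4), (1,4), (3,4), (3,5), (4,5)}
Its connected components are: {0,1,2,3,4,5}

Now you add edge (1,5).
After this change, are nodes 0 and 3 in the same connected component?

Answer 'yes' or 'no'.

Answer: yes

Derivation:
Initial components: {0,1,2,3,4,5}
Adding edge (1,5): both already in same component {0,1,2,3,4,5}. No change.
New components: {0,1,2,3,4,5}
Are 0 and 3 in the same component? yes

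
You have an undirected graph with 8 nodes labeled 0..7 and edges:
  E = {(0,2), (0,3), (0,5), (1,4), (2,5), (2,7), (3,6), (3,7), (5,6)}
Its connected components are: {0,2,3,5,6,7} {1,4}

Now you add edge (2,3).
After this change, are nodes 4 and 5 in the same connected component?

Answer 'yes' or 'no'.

Answer: no

Derivation:
Initial components: {0,2,3,5,6,7} {1,4}
Adding edge (2,3): both already in same component {0,2,3,5,6,7}. No change.
New components: {0,2,3,5,6,7} {1,4}
Are 4 and 5 in the same component? no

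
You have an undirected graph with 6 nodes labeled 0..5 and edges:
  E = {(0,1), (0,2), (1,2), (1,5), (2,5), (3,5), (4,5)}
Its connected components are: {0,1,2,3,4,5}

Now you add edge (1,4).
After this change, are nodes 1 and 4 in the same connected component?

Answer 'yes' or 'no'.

Initial components: {0,1,2,3,4,5}
Adding edge (1,4): both already in same component {0,1,2,3,4,5}. No change.
New components: {0,1,2,3,4,5}
Are 1 and 4 in the same component? yes

Answer: yes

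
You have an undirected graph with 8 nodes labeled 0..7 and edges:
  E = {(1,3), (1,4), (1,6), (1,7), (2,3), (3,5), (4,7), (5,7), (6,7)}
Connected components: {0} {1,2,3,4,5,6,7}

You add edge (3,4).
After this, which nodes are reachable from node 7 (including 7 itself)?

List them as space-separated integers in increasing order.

Answer: 1 2 3 4 5 6 7

Derivation:
Before: nodes reachable from 7: {1,2,3,4,5,6,7}
Adding (3,4): both endpoints already in same component. Reachability from 7 unchanged.
After: nodes reachable from 7: {1,2,3,4,5,6,7}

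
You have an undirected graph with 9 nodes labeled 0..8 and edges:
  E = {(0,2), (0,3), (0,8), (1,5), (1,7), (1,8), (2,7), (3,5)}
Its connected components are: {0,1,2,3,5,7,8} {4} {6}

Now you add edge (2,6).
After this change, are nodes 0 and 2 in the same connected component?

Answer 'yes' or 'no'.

Answer: yes

Derivation:
Initial components: {0,1,2,3,5,7,8} {4} {6}
Adding edge (2,6): merges {0,1,2,3,5,7,8} and {6}.
New components: {0,1,2,3,5,6,7,8} {4}
Are 0 and 2 in the same component? yes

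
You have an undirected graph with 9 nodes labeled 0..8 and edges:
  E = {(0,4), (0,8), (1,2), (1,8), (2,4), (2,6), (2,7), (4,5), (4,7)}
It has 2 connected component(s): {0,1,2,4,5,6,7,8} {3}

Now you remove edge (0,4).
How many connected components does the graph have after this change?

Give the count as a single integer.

Initial component count: 2
Remove (0,4): not a bridge. Count unchanged: 2.
  After removal, components: {0,1,2,4,5,6,7,8} {3}
New component count: 2

Answer: 2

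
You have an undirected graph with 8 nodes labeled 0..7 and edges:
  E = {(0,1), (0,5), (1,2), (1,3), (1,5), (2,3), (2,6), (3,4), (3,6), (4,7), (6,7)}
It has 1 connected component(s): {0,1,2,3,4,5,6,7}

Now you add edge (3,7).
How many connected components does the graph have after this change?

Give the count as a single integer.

Initial component count: 1
Add (3,7): endpoints already in same component. Count unchanged: 1.
New component count: 1

Answer: 1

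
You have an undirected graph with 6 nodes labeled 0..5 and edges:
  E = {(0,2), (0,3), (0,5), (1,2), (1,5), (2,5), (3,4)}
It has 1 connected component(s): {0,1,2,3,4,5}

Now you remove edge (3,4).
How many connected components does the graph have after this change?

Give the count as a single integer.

Initial component count: 1
Remove (3,4): it was a bridge. Count increases: 1 -> 2.
  After removal, components: {0,1,2,3,5} {4}
New component count: 2

Answer: 2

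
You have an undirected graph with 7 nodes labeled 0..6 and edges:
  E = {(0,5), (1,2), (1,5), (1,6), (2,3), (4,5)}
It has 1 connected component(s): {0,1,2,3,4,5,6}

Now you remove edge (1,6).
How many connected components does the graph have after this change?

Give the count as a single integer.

Initial component count: 1
Remove (1,6): it was a bridge. Count increases: 1 -> 2.
  After removal, components: {0,1,2,3,4,5} {6}
New component count: 2

Answer: 2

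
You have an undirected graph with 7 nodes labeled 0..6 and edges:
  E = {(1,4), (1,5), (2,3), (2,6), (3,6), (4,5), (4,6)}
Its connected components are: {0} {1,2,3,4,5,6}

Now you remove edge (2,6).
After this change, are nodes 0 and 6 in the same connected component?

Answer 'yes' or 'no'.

Answer: no

Derivation:
Initial components: {0} {1,2,3,4,5,6}
Removing edge (2,6): not a bridge — component count unchanged at 2.
New components: {0} {1,2,3,4,5,6}
Are 0 and 6 in the same component? no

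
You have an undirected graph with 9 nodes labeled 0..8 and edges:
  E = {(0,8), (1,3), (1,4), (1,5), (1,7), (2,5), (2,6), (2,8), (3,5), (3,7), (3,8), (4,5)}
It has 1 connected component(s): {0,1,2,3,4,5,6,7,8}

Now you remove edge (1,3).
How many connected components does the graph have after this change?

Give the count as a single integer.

Answer: 1

Derivation:
Initial component count: 1
Remove (1,3): not a bridge. Count unchanged: 1.
  After removal, components: {0,1,2,3,4,5,6,7,8}
New component count: 1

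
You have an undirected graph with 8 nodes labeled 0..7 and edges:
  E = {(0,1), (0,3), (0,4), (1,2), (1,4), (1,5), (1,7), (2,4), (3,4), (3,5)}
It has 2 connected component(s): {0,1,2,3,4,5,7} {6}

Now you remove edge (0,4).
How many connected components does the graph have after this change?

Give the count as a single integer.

Initial component count: 2
Remove (0,4): not a bridge. Count unchanged: 2.
  After removal, components: {0,1,2,3,4,5,7} {6}
New component count: 2

Answer: 2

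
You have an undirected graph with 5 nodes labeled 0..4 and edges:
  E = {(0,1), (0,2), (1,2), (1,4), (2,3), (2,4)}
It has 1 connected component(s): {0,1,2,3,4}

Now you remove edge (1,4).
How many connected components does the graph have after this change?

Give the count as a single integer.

Initial component count: 1
Remove (1,4): not a bridge. Count unchanged: 1.
  After removal, components: {0,1,2,3,4}
New component count: 1

Answer: 1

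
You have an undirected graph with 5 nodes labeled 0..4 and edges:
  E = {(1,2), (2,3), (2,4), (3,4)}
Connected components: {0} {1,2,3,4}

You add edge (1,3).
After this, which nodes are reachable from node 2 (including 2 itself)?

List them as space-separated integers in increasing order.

Answer: 1 2 3 4

Derivation:
Before: nodes reachable from 2: {1,2,3,4}
Adding (1,3): both endpoints already in same component. Reachability from 2 unchanged.
After: nodes reachable from 2: {1,2,3,4}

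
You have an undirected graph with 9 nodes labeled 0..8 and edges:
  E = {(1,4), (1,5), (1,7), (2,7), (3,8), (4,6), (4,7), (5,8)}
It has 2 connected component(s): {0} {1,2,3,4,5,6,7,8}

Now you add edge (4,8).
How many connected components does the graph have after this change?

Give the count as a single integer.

Initial component count: 2
Add (4,8): endpoints already in same component. Count unchanged: 2.
New component count: 2

Answer: 2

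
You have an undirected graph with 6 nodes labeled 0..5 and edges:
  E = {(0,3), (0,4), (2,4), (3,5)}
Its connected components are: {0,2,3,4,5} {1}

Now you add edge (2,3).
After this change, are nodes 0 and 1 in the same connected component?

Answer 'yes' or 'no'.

Initial components: {0,2,3,4,5} {1}
Adding edge (2,3): both already in same component {0,2,3,4,5}. No change.
New components: {0,2,3,4,5} {1}
Are 0 and 1 in the same component? no

Answer: no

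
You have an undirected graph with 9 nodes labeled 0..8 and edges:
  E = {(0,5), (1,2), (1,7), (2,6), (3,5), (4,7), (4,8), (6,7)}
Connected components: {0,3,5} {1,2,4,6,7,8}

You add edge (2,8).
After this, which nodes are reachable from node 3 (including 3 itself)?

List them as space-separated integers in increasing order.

Before: nodes reachable from 3: {0,3,5}
Adding (2,8): both endpoints already in same component. Reachability from 3 unchanged.
After: nodes reachable from 3: {0,3,5}

Answer: 0 3 5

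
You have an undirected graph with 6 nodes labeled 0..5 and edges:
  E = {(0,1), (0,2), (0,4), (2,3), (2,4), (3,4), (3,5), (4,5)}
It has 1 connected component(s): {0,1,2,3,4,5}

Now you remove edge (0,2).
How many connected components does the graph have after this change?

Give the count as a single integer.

Initial component count: 1
Remove (0,2): not a bridge. Count unchanged: 1.
  After removal, components: {0,1,2,3,4,5}
New component count: 1

Answer: 1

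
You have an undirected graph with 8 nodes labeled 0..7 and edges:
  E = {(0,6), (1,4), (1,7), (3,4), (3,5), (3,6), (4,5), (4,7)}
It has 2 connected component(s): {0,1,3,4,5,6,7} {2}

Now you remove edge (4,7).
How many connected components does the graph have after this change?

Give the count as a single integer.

Initial component count: 2
Remove (4,7): not a bridge. Count unchanged: 2.
  After removal, components: {0,1,3,4,5,6,7} {2}
New component count: 2

Answer: 2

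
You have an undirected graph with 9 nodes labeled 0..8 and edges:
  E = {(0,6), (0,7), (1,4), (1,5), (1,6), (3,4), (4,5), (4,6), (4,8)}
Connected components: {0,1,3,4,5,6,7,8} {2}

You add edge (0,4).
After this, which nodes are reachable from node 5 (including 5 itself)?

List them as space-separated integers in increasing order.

Answer: 0 1 3 4 5 6 7 8

Derivation:
Before: nodes reachable from 5: {0,1,3,4,5,6,7,8}
Adding (0,4): both endpoints already in same component. Reachability from 5 unchanged.
After: nodes reachable from 5: {0,1,3,4,5,6,7,8}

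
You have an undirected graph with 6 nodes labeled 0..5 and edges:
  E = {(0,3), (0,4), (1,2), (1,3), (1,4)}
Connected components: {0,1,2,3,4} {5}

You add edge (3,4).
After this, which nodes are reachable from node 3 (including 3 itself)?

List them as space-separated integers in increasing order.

Before: nodes reachable from 3: {0,1,2,3,4}
Adding (3,4): both endpoints already in same component. Reachability from 3 unchanged.
After: nodes reachable from 3: {0,1,2,3,4}

Answer: 0 1 2 3 4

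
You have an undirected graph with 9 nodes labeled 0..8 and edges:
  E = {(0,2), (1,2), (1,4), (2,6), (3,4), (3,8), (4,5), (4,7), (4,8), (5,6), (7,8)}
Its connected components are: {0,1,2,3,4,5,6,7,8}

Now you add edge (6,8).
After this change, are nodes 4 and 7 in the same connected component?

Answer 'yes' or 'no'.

Answer: yes

Derivation:
Initial components: {0,1,2,3,4,5,6,7,8}
Adding edge (6,8): both already in same component {0,1,2,3,4,5,6,7,8}. No change.
New components: {0,1,2,3,4,5,6,7,8}
Are 4 and 7 in the same component? yes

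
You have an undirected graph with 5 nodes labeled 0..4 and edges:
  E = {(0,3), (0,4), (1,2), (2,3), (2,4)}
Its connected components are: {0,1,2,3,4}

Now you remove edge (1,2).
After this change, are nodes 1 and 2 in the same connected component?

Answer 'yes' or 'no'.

Answer: no

Derivation:
Initial components: {0,1,2,3,4}
Removing edge (1,2): it was a bridge — component count 1 -> 2.
New components: {0,2,3,4} {1}
Are 1 and 2 in the same component? no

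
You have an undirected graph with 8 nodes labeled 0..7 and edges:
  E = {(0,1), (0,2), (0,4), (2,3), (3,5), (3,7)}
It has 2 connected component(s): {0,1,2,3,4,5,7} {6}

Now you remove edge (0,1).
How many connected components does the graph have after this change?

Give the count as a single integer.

Answer: 3

Derivation:
Initial component count: 2
Remove (0,1): it was a bridge. Count increases: 2 -> 3.
  After removal, components: {0,2,3,4,5,7} {1} {6}
New component count: 3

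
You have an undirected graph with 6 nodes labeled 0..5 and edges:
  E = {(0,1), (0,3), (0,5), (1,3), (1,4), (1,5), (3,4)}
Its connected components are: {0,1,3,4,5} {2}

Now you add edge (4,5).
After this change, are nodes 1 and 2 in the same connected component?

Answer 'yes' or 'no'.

Answer: no

Derivation:
Initial components: {0,1,3,4,5} {2}
Adding edge (4,5): both already in same component {0,1,3,4,5}. No change.
New components: {0,1,3,4,5} {2}
Are 1 and 2 in the same component? no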